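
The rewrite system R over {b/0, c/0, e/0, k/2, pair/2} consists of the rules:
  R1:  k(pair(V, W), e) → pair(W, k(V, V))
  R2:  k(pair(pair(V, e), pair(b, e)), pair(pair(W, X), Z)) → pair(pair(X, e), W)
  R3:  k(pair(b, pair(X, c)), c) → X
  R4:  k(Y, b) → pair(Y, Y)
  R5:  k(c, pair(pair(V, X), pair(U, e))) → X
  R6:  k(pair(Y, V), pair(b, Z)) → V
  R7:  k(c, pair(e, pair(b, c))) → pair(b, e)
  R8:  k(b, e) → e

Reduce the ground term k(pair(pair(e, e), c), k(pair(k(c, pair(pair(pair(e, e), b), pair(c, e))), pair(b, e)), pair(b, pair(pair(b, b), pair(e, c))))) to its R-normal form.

1. k(pair(pair(e, e), c), k(pair(k(c, pair(pair(pair(e, e), b), pair(c, e))), pair(b, e)), pair(b, pair(pair(b, b), pair(e, c)))))  →  k(pair(pair(e, e), c), pair(b, e))   [R6 at 2]
2. k(pair(pair(e, e), c), pair(b, e))  →  c   [R6 at ε]

c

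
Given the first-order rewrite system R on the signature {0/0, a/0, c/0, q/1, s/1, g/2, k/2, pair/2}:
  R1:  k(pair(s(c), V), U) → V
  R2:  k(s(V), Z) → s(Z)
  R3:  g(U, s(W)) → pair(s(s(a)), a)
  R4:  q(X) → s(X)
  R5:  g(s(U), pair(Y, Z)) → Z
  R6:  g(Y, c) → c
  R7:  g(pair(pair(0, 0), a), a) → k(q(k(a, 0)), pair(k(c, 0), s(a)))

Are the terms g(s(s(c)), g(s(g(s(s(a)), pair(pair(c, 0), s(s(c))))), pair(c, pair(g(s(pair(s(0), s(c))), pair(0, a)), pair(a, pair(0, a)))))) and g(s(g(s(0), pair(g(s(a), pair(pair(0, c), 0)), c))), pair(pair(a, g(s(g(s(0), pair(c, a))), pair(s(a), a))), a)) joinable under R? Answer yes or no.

Reduce t₁ = g(s(s(c)), g(s(g(s(s(a)), pair(pair(c, 0), s(s(c))))), pair(c, pair(g(s(pair(s(0), s(c))), pair(0, a)), pair(a, pair(0, a)))))):
1. g(s(s(c)), g(s(g(s(s(a)), pair(pair(c, 0), s(s(c))))), pair(c, pair(g(s(pair(s(0), s(c))), pair(0, a)), pair(a, pair(0, a))))))  →  g(s(s(c)), pair(g(s(pair(s(0), s(c))), pair(0, a)), pair(a, pair(0, a))))   [R5 at 2]
2. g(s(s(c)), pair(g(s(pair(s(0), s(c))), pair(0, a)), pair(a, pair(0, a))))  →  pair(a, pair(0, a))   [R5 at ε]

Reduce t₂ = g(s(g(s(0), pair(g(s(a), pair(pair(0, c), 0)), c))), pair(pair(a, g(s(g(s(0), pair(c, a))), pair(s(a), a))), a)):
1. g(s(g(s(0), pair(g(s(a), pair(pair(0, c), 0)), c))), pair(pair(a, g(s(g(s(0), pair(c, a))), pair(s(a), a))), a))  →  a   [R5 at ε]

no — NF(t₁) = pair(a, pair(0, a)), NF(t₂) = a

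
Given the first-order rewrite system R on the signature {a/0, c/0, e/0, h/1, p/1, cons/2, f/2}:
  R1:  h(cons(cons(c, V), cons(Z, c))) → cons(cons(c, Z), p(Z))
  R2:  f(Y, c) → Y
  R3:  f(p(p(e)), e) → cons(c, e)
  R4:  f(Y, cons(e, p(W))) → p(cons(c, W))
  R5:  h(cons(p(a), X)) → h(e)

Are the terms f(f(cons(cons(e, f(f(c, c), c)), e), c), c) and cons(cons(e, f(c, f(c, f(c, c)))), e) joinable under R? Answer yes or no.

yes — NF(t₁) = cons(cons(e, c), e), NF(t₂) = cons(cons(e, c), e)

Reduce t₁ = f(f(cons(cons(e, f(f(c, c), c)), e), c), c):
1. f(f(cons(cons(e, f(f(c, c), c)), e), c), c)  →  f(cons(cons(e, f(f(c, c), c)), e), c)   [R2 at ε]
2. f(cons(cons(e, f(f(c, c), c)), e), c)  →  cons(cons(e, f(f(c, c), c)), e)   [R2 at ε]
3. cons(cons(e, f(f(c, c), c)), e)  →  cons(cons(e, f(c, c)), e)   [R2 at 1.2]
4. cons(cons(e, f(c, c)), e)  →  cons(cons(e, c), e)   [R2 at 1.2]

Reduce t₂ = cons(cons(e, f(c, f(c, f(c, c)))), e):
1. cons(cons(e, f(c, f(c, f(c, c)))), e)  →  cons(cons(e, f(c, f(c, c))), e)   [R2 at 1.2.2.2]
2. cons(cons(e, f(c, f(c, c))), e)  →  cons(cons(e, f(c, c)), e)   [R2 at 1.2.2]
3. cons(cons(e, f(c, c)), e)  →  cons(cons(e, c), e)   [R2 at 1.2]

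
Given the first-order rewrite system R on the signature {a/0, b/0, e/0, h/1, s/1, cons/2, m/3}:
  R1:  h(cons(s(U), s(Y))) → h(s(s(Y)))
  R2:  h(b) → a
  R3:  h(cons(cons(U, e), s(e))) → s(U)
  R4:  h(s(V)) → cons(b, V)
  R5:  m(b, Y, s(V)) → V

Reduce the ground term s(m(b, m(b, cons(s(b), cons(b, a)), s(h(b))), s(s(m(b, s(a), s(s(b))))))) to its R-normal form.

1. s(m(b, m(b, cons(s(b), cons(b, a)), s(h(b))), s(s(m(b, s(a), s(s(b)))))))  →  s(s(m(b, s(a), s(s(b)))))   [R5 at 1]
2. s(s(m(b, s(a), s(s(b)))))  →  s(s(s(b)))   [R5 at 1.1]

s(s(s(b)))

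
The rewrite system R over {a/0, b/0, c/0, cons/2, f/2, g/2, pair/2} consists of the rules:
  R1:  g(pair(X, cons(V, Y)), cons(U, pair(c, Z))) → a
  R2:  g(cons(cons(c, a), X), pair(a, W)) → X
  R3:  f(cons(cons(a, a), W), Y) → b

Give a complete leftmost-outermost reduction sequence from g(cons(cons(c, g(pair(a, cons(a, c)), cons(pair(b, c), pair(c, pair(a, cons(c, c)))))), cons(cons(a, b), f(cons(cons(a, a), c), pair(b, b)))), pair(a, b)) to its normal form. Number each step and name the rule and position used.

1. g(cons(cons(c, g(pair(a, cons(a, c)), cons(pair(b, c), pair(c, pair(a, cons(c, c)))))), cons(cons(a, b), f(cons(cons(a, a), c), pair(b, b)))), pair(a, b))  →  g(cons(cons(c, a), cons(cons(a, b), f(cons(cons(a, a), c), pair(b, b)))), pair(a, b))   [R1 at 1.1.2]
2. g(cons(cons(c, a), cons(cons(a, b), f(cons(cons(a, a), c), pair(b, b)))), pair(a, b))  →  cons(cons(a, b), f(cons(cons(a, a), c), pair(b, b)))   [R2 at ε]
3. cons(cons(a, b), f(cons(cons(a, a), c), pair(b, b)))  →  cons(cons(a, b), b)   [R3 at 2]

cons(cons(a, b), b)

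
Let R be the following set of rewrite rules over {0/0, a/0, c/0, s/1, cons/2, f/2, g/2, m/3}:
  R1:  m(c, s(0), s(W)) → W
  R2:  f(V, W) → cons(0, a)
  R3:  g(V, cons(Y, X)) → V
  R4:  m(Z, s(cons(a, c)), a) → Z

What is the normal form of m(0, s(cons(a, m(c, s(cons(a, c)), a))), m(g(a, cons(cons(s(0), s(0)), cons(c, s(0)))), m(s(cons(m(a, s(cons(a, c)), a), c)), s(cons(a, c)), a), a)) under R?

0

1. m(0, s(cons(a, m(c, s(cons(a, c)), a))), m(g(a, cons(cons(s(0), s(0)), cons(c, s(0)))), m(s(cons(m(a, s(cons(a, c)), a), c)), s(cons(a, c)), a), a))  →  m(0, s(cons(a, c)), m(g(a, cons(cons(s(0), s(0)), cons(c, s(0)))), m(s(cons(m(a, s(cons(a, c)), a), c)), s(cons(a, c)), a), a))   [R4 at 2.1.2]
2. m(0, s(cons(a, c)), m(g(a, cons(cons(s(0), s(0)), cons(c, s(0)))), m(s(cons(m(a, s(cons(a, c)), a), c)), s(cons(a, c)), a), a))  →  m(0, s(cons(a, c)), m(a, m(s(cons(m(a, s(cons(a, c)), a), c)), s(cons(a, c)), a), a))   [R3 at 3.1]
3. m(0, s(cons(a, c)), m(a, m(s(cons(m(a, s(cons(a, c)), a), c)), s(cons(a, c)), a), a))  →  m(0, s(cons(a, c)), m(a, s(cons(m(a, s(cons(a, c)), a), c)), a))   [R4 at 3.2]
4. m(0, s(cons(a, c)), m(a, s(cons(m(a, s(cons(a, c)), a), c)), a))  →  m(0, s(cons(a, c)), m(a, s(cons(a, c)), a))   [R4 at 3.2.1.1]
5. m(0, s(cons(a, c)), m(a, s(cons(a, c)), a))  →  m(0, s(cons(a, c)), a)   [R4 at 3]
6. m(0, s(cons(a, c)), a)  →  0   [R4 at ε]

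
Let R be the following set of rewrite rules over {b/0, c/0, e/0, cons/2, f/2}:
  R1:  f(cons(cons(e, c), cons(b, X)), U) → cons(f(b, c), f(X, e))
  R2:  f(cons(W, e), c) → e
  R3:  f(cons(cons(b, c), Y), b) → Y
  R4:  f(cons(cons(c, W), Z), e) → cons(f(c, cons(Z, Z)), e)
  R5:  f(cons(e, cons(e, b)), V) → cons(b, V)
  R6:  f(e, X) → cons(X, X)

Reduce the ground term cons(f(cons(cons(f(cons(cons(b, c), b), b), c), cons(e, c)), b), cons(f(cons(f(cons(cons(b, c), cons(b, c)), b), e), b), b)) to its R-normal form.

1. cons(f(cons(cons(f(cons(cons(b, c), b), b), c), cons(e, c)), b), cons(f(cons(f(cons(cons(b, c), cons(b, c)), b), e), b), b))  →  cons(f(cons(cons(b, c), cons(e, c)), b), cons(f(cons(f(cons(cons(b, c), cons(b, c)), b), e), b), b))   [R3 at 1.1.1.1]
2. cons(f(cons(cons(b, c), cons(e, c)), b), cons(f(cons(f(cons(cons(b, c), cons(b, c)), b), e), b), b))  →  cons(cons(e, c), cons(f(cons(f(cons(cons(b, c), cons(b, c)), b), e), b), b))   [R3 at 1]
3. cons(cons(e, c), cons(f(cons(f(cons(cons(b, c), cons(b, c)), b), e), b), b))  →  cons(cons(e, c), cons(f(cons(cons(b, c), e), b), b))   [R3 at 2.1.1.1]
4. cons(cons(e, c), cons(f(cons(cons(b, c), e), b), b))  →  cons(cons(e, c), cons(e, b))   [R3 at 2.1]

cons(cons(e, c), cons(e, b))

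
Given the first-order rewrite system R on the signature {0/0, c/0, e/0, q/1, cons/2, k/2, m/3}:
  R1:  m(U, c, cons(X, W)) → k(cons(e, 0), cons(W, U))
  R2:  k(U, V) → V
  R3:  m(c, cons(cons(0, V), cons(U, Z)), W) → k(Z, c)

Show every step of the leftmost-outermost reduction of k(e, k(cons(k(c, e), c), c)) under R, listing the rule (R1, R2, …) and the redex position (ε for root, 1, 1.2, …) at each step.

c

1. k(e, k(cons(k(c, e), c), c))  →  k(cons(k(c, e), c), c)   [R2 at ε]
2. k(cons(k(c, e), c), c)  →  c   [R2 at ε]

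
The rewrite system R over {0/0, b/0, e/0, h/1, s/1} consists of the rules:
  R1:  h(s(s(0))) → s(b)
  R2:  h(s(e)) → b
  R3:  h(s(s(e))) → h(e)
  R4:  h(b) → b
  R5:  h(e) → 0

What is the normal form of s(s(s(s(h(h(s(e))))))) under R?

s(s(s(s(b))))

1. s(s(s(s(h(h(s(e)))))))  →  s(s(s(s(h(b)))))   [R2 at 1.1.1.1.1]
2. s(s(s(s(h(b)))))  →  s(s(s(s(b))))   [R4 at 1.1.1.1]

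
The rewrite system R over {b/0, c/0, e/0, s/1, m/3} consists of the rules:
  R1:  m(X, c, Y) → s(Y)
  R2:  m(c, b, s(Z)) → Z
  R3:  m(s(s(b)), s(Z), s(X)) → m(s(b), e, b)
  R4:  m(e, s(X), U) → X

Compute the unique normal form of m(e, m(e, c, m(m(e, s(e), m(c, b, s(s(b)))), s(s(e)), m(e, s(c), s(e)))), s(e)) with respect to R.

1. m(e, m(e, c, m(m(e, s(e), m(c, b, s(s(b)))), s(s(e)), m(e, s(c), s(e)))), s(e))  →  m(e, s(m(m(e, s(e), m(c, b, s(s(b)))), s(s(e)), m(e, s(c), s(e)))), s(e))   [R1 at 2]
2. m(e, s(m(m(e, s(e), m(c, b, s(s(b)))), s(s(e)), m(e, s(c), s(e)))), s(e))  →  m(m(e, s(e), m(c, b, s(s(b)))), s(s(e)), m(e, s(c), s(e)))   [R4 at ε]
3. m(m(e, s(e), m(c, b, s(s(b)))), s(s(e)), m(e, s(c), s(e)))  →  m(e, s(s(e)), m(e, s(c), s(e)))   [R4 at 1]
4. m(e, s(s(e)), m(e, s(c), s(e)))  →  s(e)   [R4 at ε]

s(e)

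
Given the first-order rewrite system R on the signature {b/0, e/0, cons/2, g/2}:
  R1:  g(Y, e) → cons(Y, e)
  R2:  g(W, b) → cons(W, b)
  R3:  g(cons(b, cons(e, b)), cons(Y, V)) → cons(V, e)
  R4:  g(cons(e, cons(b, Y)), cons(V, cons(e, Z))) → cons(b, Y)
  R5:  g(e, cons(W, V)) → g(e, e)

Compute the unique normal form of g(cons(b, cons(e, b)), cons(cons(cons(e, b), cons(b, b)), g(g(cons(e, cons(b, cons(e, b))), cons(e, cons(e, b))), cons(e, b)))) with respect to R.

cons(cons(b, e), e)

1. g(cons(b, cons(e, b)), cons(cons(cons(e, b), cons(b, b)), g(g(cons(e, cons(b, cons(e, b))), cons(e, cons(e, b))), cons(e, b))))  →  cons(g(g(cons(e, cons(b, cons(e, b))), cons(e, cons(e, b))), cons(e, b)), e)   [R3 at ε]
2. cons(g(g(cons(e, cons(b, cons(e, b))), cons(e, cons(e, b))), cons(e, b)), e)  →  cons(g(cons(b, cons(e, b)), cons(e, b)), e)   [R4 at 1.1]
3. cons(g(cons(b, cons(e, b)), cons(e, b)), e)  →  cons(cons(b, e), e)   [R3 at 1]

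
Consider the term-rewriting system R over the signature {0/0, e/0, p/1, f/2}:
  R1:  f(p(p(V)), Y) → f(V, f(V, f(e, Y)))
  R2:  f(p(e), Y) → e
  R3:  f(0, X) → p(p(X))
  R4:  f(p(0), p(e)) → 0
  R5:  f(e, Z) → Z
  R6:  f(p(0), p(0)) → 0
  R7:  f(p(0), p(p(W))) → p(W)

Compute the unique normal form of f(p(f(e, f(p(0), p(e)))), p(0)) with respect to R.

0

1. f(p(f(e, f(p(0), p(e)))), p(0))  →  f(p(f(p(0), p(e))), p(0))   [R5 at 1.1]
2. f(p(f(p(0), p(e))), p(0))  →  f(p(0), p(0))   [R4 at 1.1]
3. f(p(0), p(0))  →  0   [R6 at ε]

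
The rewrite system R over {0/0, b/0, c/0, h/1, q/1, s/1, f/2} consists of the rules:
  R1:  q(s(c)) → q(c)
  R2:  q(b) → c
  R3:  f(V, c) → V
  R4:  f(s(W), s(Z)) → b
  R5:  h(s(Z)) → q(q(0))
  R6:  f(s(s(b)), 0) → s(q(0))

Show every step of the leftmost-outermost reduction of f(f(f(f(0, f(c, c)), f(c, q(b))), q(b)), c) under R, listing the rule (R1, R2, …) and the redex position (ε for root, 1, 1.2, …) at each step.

1. f(f(f(f(0, f(c, c)), f(c, q(b))), q(b)), c)  →  f(f(f(0, f(c, c)), f(c, q(b))), q(b))   [R3 at ε]
2. f(f(f(0, f(c, c)), f(c, q(b))), q(b))  →  f(f(f(0, c), f(c, q(b))), q(b))   [R3 at 1.1.2]
3. f(f(f(0, c), f(c, q(b))), q(b))  →  f(f(0, f(c, q(b))), q(b))   [R3 at 1.1]
4. f(f(0, f(c, q(b))), q(b))  →  f(f(0, f(c, c)), q(b))   [R2 at 1.2.2]
5. f(f(0, f(c, c)), q(b))  →  f(f(0, c), q(b))   [R3 at 1.2]
6. f(f(0, c), q(b))  →  f(0, q(b))   [R3 at 1]
7. f(0, q(b))  →  f(0, c)   [R2 at 2]
8. f(0, c)  →  0   [R3 at ε]

0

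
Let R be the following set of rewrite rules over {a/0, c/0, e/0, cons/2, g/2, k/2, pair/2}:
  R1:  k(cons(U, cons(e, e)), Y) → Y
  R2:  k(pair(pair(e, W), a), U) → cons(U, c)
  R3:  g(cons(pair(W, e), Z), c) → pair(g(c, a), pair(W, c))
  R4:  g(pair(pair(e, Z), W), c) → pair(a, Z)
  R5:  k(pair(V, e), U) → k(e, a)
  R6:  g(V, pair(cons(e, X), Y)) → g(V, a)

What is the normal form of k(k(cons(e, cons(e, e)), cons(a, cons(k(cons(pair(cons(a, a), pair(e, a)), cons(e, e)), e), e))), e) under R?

1. k(k(cons(e, cons(e, e)), cons(a, cons(k(cons(pair(cons(a, a), pair(e, a)), cons(e, e)), e), e))), e)  →  k(cons(a, cons(k(cons(pair(cons(a, a), pair(e, a)), cons(e, e)), e), e)), e)   [R1 at 1]
2. k(cons(a, cons(k(cons(pair(cons(a, a), pair(e, a)), cons(e, e)), e), e)), e)  →  k(cons(a, cons(e, e)), e)   [R1 at 1.2.1]
3. k(cons(a, cons(e, e)), e)  →  e   [R1 at ε]

e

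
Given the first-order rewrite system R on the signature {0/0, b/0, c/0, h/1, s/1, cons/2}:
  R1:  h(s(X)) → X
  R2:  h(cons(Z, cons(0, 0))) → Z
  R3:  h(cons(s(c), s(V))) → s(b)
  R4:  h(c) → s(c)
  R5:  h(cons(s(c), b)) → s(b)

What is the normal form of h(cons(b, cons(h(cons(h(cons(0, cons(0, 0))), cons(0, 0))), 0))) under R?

1. h(cons(b, cons(h(cons(h(cons(0, cons(0, 0))), cons(0, 0))), 0)))  →  h(cons(b, cons(h(cons(0, cons(0, 0))), 0)))   [R2 at 1.2.1]
2. h(cons(b, cons(h(cons(0, cons(0, 0))), 0)))  →  h(cons(b, cons(0, 0)))   [R2 at 1.2.1]
3. h(cons(b, cons(0, 0)))  →  b   [R2 at ε]

b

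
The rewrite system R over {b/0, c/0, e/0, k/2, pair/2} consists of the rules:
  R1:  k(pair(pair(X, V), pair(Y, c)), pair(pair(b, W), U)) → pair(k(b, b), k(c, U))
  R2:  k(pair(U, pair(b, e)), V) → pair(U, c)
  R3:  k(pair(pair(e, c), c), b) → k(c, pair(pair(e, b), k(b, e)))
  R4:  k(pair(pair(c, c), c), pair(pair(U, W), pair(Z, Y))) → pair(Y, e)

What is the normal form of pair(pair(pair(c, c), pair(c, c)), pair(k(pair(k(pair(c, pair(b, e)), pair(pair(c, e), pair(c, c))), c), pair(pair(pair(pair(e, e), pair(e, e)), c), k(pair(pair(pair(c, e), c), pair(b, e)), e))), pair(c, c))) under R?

1. pair(pair(pair(c, c), pair(c, c)), pair(k(pair(k(pair(c, pair(b, e)), pair(pair(c, e), pair(c, c))), c), pair(pair(pair(pair(e, e), pair(e, e)), c), k(pair(pair(pair(c, e), c), pair(b, e)), e))), pair(c, c)))  →  pair(pair(pair(c, c), pair(c, c)), pair(k(pair(pair(c, c), c), pair(pair(pair(pair(e, e), pair(e, e)), c), k(pair(pair(pair(c, e), c), pair(b, e)), e))), pair(c, c)))   [R2 at 2.1.1.1]
2. pair(pair(pair(c, c), pair(c, c)), pair(k(pair(pair(c, c), c), pair(pair(pair(pair(e, e), pair(e, e)), c), k(pair(pair(pair(c, e), c), pair(b, e)), e))), pair(c, c)))  →  pair(pair(pair(c, c), pair(c, c)), pair(k(pair(pair(c, c), c), pair(pair(pair(pair(e, e), pair(e, e)), c), pair(pair(pair(c, e), c), c))), pair(c, c)))   [R2 at 2.1.2.2]
3. pair(pair(pair(c, c), pair(c, c)), pair(k(pair(pair(c, c), c), pair(pair(pair(pair(e, e), pair(e, e)), c), pair(pair(pair(c, e), c), c))), pair(c, c)))  →  pair(pair(pair(c, c), pair(c, c)), pair(pair(c, e), pair(c, c)))   [R4 at 2.1]

pair(pair(pair(c, c), pair(c, c)), pair(pair(c, e), pair(c, c)))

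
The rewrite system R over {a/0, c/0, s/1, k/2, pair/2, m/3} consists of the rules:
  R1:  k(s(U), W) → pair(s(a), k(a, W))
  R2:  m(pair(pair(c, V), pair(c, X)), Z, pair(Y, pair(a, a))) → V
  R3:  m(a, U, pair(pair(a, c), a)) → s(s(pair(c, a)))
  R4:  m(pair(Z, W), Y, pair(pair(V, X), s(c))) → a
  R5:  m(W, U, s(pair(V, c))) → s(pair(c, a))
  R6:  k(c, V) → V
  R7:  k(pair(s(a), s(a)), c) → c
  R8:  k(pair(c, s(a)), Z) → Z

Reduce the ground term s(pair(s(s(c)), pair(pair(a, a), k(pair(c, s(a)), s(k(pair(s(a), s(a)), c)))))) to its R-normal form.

1. s(pair(s(s(c)), pair(pair(a, a), k(pair(c, s(a)), s(k(pair(s(a), s(a)), c))))))  →  s(pair(s(s(c)), pair(pair(a, a), s(k(pair(s(a), s(a)), c)))))   [R8 at 1.2.2]
2. s(pair(s(s(c)), pair(pair(a, a), s(k(pair(s(a), s(a)), c)))))  →  s(pair(s(s(c)), pair(pair(a, a), s(c))))   [R7 at 1.2.2.1]

s(pair(s(s(c)), pair(pair(a, a), s(c))))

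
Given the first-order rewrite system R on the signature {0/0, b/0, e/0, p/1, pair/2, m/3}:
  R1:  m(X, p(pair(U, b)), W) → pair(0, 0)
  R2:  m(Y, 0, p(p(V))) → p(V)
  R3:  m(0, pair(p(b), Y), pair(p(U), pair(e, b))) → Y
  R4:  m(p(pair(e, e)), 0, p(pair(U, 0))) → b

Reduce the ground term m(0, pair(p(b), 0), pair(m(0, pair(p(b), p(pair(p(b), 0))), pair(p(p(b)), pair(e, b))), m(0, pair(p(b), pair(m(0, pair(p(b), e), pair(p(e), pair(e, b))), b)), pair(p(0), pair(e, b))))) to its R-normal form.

0

1. m(0, pair(p(b), 0), pair(m(0, pair(p(b), p(pair(p(b), 0))), pair(p(p(b)), pair(e, b))), m(0, pair(p(b), pair(m(0, pair(p(b), e), pair(p(e), pair(e, b))), b)), pair(p(0), pair(e, b)))))  →  m(0, pair(p(b), 0), pair(p(pair(p(b), 0)), m(0, pair(p(b), pair(m(0, pair(p(b), e), pair(p(e), pair(e, b))), b)), pair(p(0), pair(e, b)))))   [R3 at 3.1]
2. m(0, pair(p(b), 0), pair(p(pair(p(b), 0)), m(0, pair(p(b), pair(m(0, pair(p(b), e), pair(p(e), pair(e, b))), b)), pair(p(0), pair(e, b)))))  →  m(0, pair(p(b), 0), pair(p(pair(p(b), 0)), pair(m(0, pair(p(b), e), pair(p(e), pair(e, b))), b)))   [R3 at 3.2]
3. m(0, pair(p(b), 0), pair(p(pair(p(b), 0)), pair(m(0, pair(p(b), e), pair(p(e), pair(e, b))), b)))  →  m(0, pair(p(b), 0), pair(p(pair(p(b), 0)), pair(e, b)))   [R3 at 3.2.1]
4. m(0, pair(p(b), 0), pair(p(pair(p(b), 0)), pair(e, b)))  →  0   [R3 at ε]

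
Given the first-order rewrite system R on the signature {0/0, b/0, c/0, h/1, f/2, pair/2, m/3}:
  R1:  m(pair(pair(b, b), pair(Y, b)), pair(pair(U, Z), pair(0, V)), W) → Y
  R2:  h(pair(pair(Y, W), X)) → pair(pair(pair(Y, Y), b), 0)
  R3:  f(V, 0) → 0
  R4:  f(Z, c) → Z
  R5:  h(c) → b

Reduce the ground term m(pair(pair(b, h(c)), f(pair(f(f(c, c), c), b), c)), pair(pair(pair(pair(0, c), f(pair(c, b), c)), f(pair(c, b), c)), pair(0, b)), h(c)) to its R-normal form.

1. m(pair(pair(b, h(c)), f(pair(f(f(c, c), c), b), c)), pair(pair(pair(pair(0, c), f(pair(c, b), c)), f(pair(c, b), c)), pair(0, b)), h(c))  →  m(pair(pair(b, b), f(pair(f(f(c, c), c), b), c)), pair(pair(pair(pair(0, c), f(pair(c, b), c)), f(pair(c, b), c)), pair(0, b)), h(c))   [R5 at 1.1.2]
2. m(pair(pair(b, b), f(pair(f(f(c, c), c), b), c)), pair(pair(pair(pair(0, c), f(pair(c, b), c)), f(pair(c, b), c)), pair(0, b)), h(c))  →  m(pair(pair(b, b), pair(f(f(c, c), c), b)), pair(pair(pair(pair(0, c), f(pair(c, b), c)), f(pair(c, b), c)), pair(0, b)), h(c))   [R4 at 1.2]
3. m(pair(pair(b, b), pair(f(f(c, c), c), b)), pair(pair(pair(pair(0, c), f(pair(c, b), c)), f(pair(c, b), c)), pair(0, b)), h(c))  →  f(f(c, c), c)   [R1 at ε]
4. f(f(c, c), c)  →  f(c, c)   [R4 at ε]
5. f(c, c)  →  c   [R4 at ε]

c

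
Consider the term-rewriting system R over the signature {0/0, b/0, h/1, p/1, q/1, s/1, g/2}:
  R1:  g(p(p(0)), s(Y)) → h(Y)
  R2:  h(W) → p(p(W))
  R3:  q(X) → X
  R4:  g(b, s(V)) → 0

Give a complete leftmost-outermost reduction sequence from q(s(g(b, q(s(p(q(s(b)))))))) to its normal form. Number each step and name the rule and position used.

s(0)

1. q(s(g(b, q(s(p(q(s(b))))))))  →  s(g(b, q(s(p(q(s(b)))))))   [R3 at ε]
2. s(g(b, q(s(p(q(s(b)))))))  →  s(g(b, s(p(q(s(b))))))   [R3 at 1.2]
3. s(g(b, s(p(q(s(b))))))  →  s(0)   [R4 at 1]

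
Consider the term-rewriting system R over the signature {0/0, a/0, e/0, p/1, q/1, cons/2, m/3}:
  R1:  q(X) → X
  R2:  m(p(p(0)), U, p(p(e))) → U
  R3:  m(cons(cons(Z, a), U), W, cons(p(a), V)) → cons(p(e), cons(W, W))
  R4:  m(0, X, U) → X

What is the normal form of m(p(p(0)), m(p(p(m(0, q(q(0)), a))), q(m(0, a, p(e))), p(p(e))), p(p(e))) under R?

a

1. m(p(p(0)), m(p(p(m(0, q(q(0)), a))), q(m(0, a, p(e))), p(p(e))), p(p(e)))  →  m(p(p(m(0, q(q(0)), a))), q(m(0, a, p(e))), p(p(e)))   [R2 at ε]
2. m(p(p(m(0, q(q(0)), a))), q(m(0, a, p(e))), p(p(e)))  →  m(p(p(q(q(0)))), q(m(0, a, p(e))), p(p(e)))   [R4 at 1.1.1]
3. m(p(p(q(q(0)))), q(m(0, a, p(e))), p(p(e)))  →  m(p(p(q(0))), q(m(0, a, p(e))), p(p(e)))   [R1 at 1.1.1]
4. m(p(p(q(0))), q(m(0, a, p(e))), p(p(e)))  →  m(p(p(0)), q(m(0, a, p(e))), p(p(e)))   [R1 at 1.1.1]
5. m(p(p(0)), q(m(0, a, p(e))), p(p(e)))  →  q(m(0, a, p(e)))   [R2 at ε]
6. q(m(0, a, p(e)))  →  m(0, a, p(e))   [R1 at ε]
7. m(0, a, p(e))  →  a   [R4 at ε]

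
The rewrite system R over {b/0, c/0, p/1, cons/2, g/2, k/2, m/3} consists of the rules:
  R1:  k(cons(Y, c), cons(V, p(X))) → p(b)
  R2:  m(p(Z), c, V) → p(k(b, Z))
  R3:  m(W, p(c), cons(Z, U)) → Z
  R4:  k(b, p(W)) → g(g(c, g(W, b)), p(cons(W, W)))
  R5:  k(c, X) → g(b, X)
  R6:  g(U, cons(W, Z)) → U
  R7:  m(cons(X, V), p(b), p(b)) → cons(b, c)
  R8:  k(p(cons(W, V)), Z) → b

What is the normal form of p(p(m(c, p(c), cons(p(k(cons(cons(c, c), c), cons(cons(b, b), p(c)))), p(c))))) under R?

p(p(p(p(b))))

1. p(p(m(c, p(c), cons(p(k(cons(cons(c, c), c), cons(cons(b, b), p(c)))), p(c)))))  →  p(p(p(k(cons(cons(c, c), c), cons(cons(b, b), p(c))))))   [R3 at 1.1]
2. p(p(p(k(cons(cons(c, c), c), cons(cons(b, b), p(c))))))  →  p(p(p(p(b))))   [R1 at 1.1.1]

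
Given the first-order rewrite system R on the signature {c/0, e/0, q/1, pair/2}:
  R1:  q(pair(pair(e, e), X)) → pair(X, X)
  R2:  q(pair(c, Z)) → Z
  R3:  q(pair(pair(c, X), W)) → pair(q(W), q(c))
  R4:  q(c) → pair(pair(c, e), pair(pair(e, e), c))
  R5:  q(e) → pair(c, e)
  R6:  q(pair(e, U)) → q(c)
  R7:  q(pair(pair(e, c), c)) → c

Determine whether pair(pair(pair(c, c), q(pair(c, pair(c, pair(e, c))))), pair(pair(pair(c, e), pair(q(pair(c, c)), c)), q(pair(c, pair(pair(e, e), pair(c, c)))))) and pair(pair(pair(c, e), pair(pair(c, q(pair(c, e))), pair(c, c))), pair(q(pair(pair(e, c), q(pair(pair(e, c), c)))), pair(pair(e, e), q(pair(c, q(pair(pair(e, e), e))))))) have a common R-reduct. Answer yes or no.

Reduce t₁ = pair(pair(pair(c, c), q(pair(c, pair(c, pair(e, c))))), pair(pair(pair(c, e), pair(q(pair(c, c)), c)), q(pair(c, pair(pair(e, e), pair(c, c)))))):
1. pair(pair(pair(c, c), q(pair(c, pair(c, pair(e, c))))), pair(pair(pair(c, e), pair(q(pair(c, c)), c)), q(pair(c, pair(pair(e, e), pair(c, c))))))  →  pair(pair(pair(c, c), pair(c, pair(e, c))), pair(pair(pair(c, e), pair(q(pair(c, c)), c)), q(pair(c, pair(pair(e, e), pair(c, c))))))   [R2 at 1.2]
2. pair(pair(pair(c, c), pair(c, pair(e, c))), pair(pair(pair(c, e), pair(q(pair(c, c)), c)), q(pair(c, pair(pair(e, e), pair(c, c))))))  →  pair(pair(pair(c, c), pair(c, pair(e, c))), pair(pair(pair(c, e), pair(c, c)), q(pair(c, pair(pair(e, e), pair(c, c))))))   [R2 at 2.1.2.1]
3. pair(pair(pair(c, c), pair(c, pair(e, c))), pair(pair(pair(c, e), pair(c, c)), q(pair(c, pair(pair(e, e), pair(c, c))))))  →  pair(pair(pair(c, c), pair(c, pair(e, c))), pair(pair(pair(c, e), pair(c, c)), pair(pair(e, e), pair(c, c))))   [R2 at 2.2]

Reduce t₂ = pair(pair(pair(c, e), pair(pair(c, q(pair(c, e))), pair(c, c))), pair(q(pair(pair(e, c), q(pair(pair(e, c), c)))), pair(pair(e, e), q(pair(c, q(pair(pair(e, e), e))))))):
1. pair(pair(pair(c, e), pair(pair(c, q(pair(c, e))), pair(c, c))), pair(q(pair(pair(e, c), q(pair(pair(e, c), c)))), pair(pair(e, e), q(pair(c, q(pair(pair(e, e), e)))))))  →  pair(pair(pair(c, e), pair(pair(c, e), pair(c, c))), pair(q(pair(pair(e, c), q(pair(pair(e, c), c)))), pair(pair(e, e), q(pair(c, q(pair(pair(e, e), e)))))))   [R2 at 1.2.1.2]
2. pair(pair(pair(c, e), pair(pair(c, e), pair(c, c))), pair(q(pair(pair(e, c), q(pair(pair(e, c), c)))), pair(pair(e, e), q(pair(c, q(pair(pair(e, e), e)))))))  →  pair(pair(pair(c, e), pair(pair(c, e), pair(c, c))), pair(q(pair(pair(e, c), c)), pair(pair(e, e), q(pair(c, q(pair(pair(e, e), e)))))))   [R7 at 2.1.1.2]
3. pair(pair(pair(c, e), pair(pair(c, e), pair(c, c))), pair(q(pair(pair(e, c), c)), pair(pair(e, e), q(pair(c, q(pair(pair(e, e), e)))))))  →  pair(pair(pair(c, e), pair(pair(c, e), pair(c, c))), pair(c, pair(pair(e, e), q(pair(c, q(pair(pair(e, e), e)))))))   [R7 at 2.1]
4. pair(pair(pair(c, e), pair(pair(c, e), pair(c, c))), pair(c, pair(pair(e, e), q(pair(c, q(pair(pair(e, e), e)))))))  →  pair(pair(pair(c, e), pair(pair(c, e), pair(c, c))), pair(c, pair(pair(e, e), q(pair(pair(e, e), e)))))   [R2 at 2.2.2]
5. pair(pair(pair(c, e), pair(pair(c, e), pair(c, c))), pair(c, pair(pair(e, e), q(pair(pair(e, e), e)))))  →  pair(pair(pair(c, e), pair(pair(c, e), pair(c, c))), pair(c, pair(pair(e, e), pair(e, e))))   [R1 at 2.2.2]

no — NF(t₁) = pair(pair(pair(c, c), pair(c, pair(e, c))), pair(pair(pair(c, e), pair(c, c)), pair(pair(e, e), pair(c, c)))), NF(t₂) = pair(pair(pair(c, e), pair(pair(c, e), pair(c, c))), pair(c, pair(pair(e, e), pair(e, e))))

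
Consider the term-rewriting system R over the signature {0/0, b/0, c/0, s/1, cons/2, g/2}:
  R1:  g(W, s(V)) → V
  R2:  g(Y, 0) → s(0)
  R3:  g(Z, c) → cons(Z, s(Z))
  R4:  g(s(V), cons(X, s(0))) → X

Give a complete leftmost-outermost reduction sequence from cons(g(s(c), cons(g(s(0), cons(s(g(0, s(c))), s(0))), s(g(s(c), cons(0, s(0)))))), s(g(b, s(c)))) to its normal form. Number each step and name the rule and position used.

1. cons(g(s(c), cons(g(s(0), cons(s(g(0, s(c))), s(0))), s(g(s(c), cons(0, s(0)))))), s(g(b, s(c))))  →  cons(g(s(c), cons(s(g(0, s(c))), s(g(s(c), cons(0, s(0)))))), s(g(b, s(c))))   [R4 at 1.2.1]
2. cons(g(s(c), cons(s(g(0, s(c))), s(g(s(c), cons(0, s(0)))))), s(g(b, s(c))))  →  cons(g(s(c), cons(s(c), s(g(s(c), cons(0, s(0)))))), s(g(b, s(c))))   [R1 at 1.2.1.1]
3. cons(g(s(c), cons(s(c), s(g(s(c), cons(0, s(0)))))), s(g(b, s(c))))  →  cons(g(s(c), cons(s(c), s(0))), s(g(b, s(c))))   [R4 at 1.2.2.1]
4. cons(g(s(c), cons(s(c), s(0))), s(g(b, s(c))))  →  cons(s(c), s(g(b, s(c))))   [R4 at 1]
5. cons(s(c), s(g(b, s(c))))  →  cons(s(c), s(c))   [R1 at 2.1]

cons(s(c), s(c))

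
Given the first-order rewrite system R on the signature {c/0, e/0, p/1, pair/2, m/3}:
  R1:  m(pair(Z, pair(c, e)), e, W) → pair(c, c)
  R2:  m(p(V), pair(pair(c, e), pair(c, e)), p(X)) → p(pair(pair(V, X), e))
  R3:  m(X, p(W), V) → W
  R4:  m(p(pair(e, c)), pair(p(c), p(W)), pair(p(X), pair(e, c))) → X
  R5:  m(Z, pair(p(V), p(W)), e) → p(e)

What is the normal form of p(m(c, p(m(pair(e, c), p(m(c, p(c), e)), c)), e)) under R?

p(c)

1. p(m(c, p(m(pair(e, c), p(m(c, p(c), e)), c)), e))  →  p(m(pair(e, c), p(m(c, p(c), e)), c))   [R3 at 1]
2. p(m(pair(e, c), p(m(c, p(c), e)), c))  →  p(m(c, p(c), e))   [R3 at 1]
3. p(m(c, p(c), e))  →  p(c)   [R3 at 1]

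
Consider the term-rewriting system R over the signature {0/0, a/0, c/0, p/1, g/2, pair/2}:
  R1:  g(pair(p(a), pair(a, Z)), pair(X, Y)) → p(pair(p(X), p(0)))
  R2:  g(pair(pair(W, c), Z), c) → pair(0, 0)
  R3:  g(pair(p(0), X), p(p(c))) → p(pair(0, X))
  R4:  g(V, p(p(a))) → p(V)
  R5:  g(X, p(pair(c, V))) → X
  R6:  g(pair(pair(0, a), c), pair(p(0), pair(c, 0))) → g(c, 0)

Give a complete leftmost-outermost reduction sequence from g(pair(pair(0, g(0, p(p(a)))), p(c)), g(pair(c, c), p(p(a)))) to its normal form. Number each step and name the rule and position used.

1. g(pair(pair(0, g(0, p(p(a)))), p(c)), g(pair(c, c), p(p(a))))  →  g(pair(pair(0, p(0)), p(c)), g(pair(c, c), p(p(a))))   [R4 at 1.1.2]
2. g(pair(pair(0, p(0)), p(c)), g(pair(c, c), p(p(a))))  →  g(pair(pair(0, p(0)), p(c)), p(pair(c, c)))   [R4 at 2]
3. g(pair(pair(0, p(0)), p(c)), p(pair(c, c)))  →  pair(pair(0, p(0)), p(c))   [R5 at ε]

pair(pair(0, p(0)), p(c))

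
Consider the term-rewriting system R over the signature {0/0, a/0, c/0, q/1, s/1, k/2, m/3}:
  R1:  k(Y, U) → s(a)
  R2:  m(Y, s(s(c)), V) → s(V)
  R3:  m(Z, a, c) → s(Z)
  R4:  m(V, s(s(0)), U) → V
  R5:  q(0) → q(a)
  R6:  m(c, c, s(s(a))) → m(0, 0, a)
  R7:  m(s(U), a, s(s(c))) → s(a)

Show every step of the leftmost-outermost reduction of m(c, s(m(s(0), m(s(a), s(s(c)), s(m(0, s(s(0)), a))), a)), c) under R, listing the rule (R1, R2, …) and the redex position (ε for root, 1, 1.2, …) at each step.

1. m(c, s(m(s(0), m(s(a), s(s(c)), s(m(0, s(s(0)), a))), a)), c)  →  m(c, s(m(s(0), s(s(m(0, s(s(0)), a))), a)), c)   [R2 at 2.1.2]
2. m(c, s(m(s(0), s(s(m(0, s(s(0)), a))), a)), c)  →  m(c, s(m(s(0), s(s(0)), a)), c)   [R4 at 2.1.2.1.1]
3. m(c, s(m(s(0), s(s(0)), a)), c)  →  m(c, s(s(0)), c)   [R4 at 2.1]
4. m(c, s(s(0)), c)  →  c   [R4 at ε]

c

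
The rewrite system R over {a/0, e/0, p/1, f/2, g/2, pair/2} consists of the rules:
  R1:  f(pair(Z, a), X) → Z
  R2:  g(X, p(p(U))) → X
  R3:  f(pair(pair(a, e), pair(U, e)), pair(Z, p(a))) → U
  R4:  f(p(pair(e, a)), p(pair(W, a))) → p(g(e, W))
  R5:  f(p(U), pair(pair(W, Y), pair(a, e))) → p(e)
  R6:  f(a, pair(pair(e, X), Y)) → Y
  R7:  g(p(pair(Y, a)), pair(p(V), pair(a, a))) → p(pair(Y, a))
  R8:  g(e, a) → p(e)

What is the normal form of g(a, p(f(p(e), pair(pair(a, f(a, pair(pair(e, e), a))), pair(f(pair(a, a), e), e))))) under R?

1. g(a, p(f(p(e), pair(pair(a, f(a, pair(pair(e, e), a))), pair(f(pair(a, a), e), e)))))  →  g(a, p(f(p(e), pair(pair(a, a), pair(f(pair(a, a), e), e)))))   [R6 at 2.1.2.1.2]
2. g(a, p(f(p(e), pair(pair(a, a), pair(f(pair(a, a), e), e)))))  →  g(a, p(f(p(e), pair(pair(a, a), pair(a, e)))))   [R1 at 2.1.2.2.1]
3. g(a, p(f(p(e), pair(pair(a, a), pair(a, e)))))  →  g(a, p(p(e)))   [R5 at 2.1]
4. g(a, p(p(e)))  →  a   [R2 at ε]

a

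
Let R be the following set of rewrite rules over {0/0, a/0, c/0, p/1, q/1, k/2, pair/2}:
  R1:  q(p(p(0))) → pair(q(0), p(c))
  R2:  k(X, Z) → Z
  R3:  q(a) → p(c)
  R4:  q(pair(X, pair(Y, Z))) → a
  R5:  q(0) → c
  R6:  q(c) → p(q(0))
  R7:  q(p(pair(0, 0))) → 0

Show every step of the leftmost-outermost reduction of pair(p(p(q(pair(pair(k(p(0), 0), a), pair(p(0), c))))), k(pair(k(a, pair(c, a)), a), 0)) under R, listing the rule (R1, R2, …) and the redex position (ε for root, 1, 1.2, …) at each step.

pair(p(p(a)), 0)

1. pair(p(p(q(pair(pair(k(p(0), 0), a), pair(p(0), c))))), k(pair(k(a, pair(c, a)), a), 0))  →  pair(p(p(a)), k(pair(k(a, pair(c, a)), a), 0))   [R4 at 1.1.1]
2. pair(p(p(a)), k(pair(k(a, pair(c, a)), a), 0))  →  pair(p(p(a)), 0)   [R2 at 2]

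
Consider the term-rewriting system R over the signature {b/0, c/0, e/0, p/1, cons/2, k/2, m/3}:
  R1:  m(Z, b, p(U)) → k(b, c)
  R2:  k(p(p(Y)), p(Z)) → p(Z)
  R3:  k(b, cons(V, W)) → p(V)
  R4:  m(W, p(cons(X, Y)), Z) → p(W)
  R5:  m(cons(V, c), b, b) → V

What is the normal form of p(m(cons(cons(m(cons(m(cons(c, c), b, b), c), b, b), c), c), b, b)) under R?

1. p(m(cons(cons(m(cons(m(cons(c, c), b, b), c), b, b), c), c), b, b))  →  p(cons(m(cons(m(cons(c, c), b, b), c), b, b), c))   [R5 at 1]
2. p(cons(m(cons(m(cons(c, c), b, b), c), b, b), c))  →  p(cons(m(cons(c, c), b, b), c))   [R5 at 1.1]
3. p(cons(m(cons(c, c), b, b), c))  →  p(cons(c, c))   [R5 at 1.1]

p(cons(c, c))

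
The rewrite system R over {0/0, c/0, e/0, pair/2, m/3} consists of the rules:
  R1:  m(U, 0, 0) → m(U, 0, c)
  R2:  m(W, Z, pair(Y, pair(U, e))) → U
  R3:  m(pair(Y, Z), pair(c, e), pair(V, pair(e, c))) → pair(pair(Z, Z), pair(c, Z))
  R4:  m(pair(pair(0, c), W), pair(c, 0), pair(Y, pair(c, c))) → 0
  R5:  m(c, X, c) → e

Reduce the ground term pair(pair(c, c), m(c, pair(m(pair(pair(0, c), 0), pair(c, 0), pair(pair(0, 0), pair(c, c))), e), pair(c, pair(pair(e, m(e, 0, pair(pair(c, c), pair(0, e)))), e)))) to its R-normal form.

1. pair(pair(c, c), m(c, pair(m(pair(pair(0, c), 0), pair(c, 0), pair(pair(0, 0), pair(c, c))), e), pair(c, pair(pair(e, m(e, 0, pair(pair(c, c), pair(0, e)))), e))))  →  pair(pair(c, c), pair(e, m(e, 0, pair(pair(c, c), pair(0, e)))))   [R2 at 2]
2. pair(pair(c, c), pair(e, m(e, 0, pair(pair(c, c), pair(0, e)))))  →  pair(pair(c, c), pair(e, 0))   [R2 at 2.2]

pair(pair(c, c), pair(e, 0))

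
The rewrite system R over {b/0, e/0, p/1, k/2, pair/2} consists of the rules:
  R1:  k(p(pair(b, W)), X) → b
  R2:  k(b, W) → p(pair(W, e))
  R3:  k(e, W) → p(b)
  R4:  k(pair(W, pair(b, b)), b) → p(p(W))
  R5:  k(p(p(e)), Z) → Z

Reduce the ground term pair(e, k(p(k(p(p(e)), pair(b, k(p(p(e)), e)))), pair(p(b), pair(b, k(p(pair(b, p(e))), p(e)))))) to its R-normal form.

1. pair(e, k(p(k(p(p(e)), pair(b, k(p(p(e)), e)))), pair(p(b), pair(b, k(p(pair(b, p(e))), p(e))))))  →  pair(e, k(p(pair(b, k(p(p(e)), e))), pair(p(b), pair(b, k(p(pair(b, p(e))), p(e))))))   [R5 at 2.1.1]
2. pair(e, k(p(pair(b, k(p(p(e)), e))), pair(p(b), pair(b, k(p(pair(b, p(e))), p(e))))))  →  pair(e, b)   [R1 at 2]

pair(e, b)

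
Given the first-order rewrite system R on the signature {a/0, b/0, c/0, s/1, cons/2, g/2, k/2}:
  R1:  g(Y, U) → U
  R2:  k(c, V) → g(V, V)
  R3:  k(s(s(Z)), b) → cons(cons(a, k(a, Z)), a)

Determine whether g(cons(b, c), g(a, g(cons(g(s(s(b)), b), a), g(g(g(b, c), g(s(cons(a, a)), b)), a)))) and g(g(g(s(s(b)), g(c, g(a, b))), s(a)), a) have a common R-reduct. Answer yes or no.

yes — NF(t₁) = a, NF(t₂) = a

Reduce t₁ = g(cons(b, c), g(a, g(cons(g(s(s(b)), b), a), g(g(g(b, c), g(s(cons(a, a)), b)), a)))):
1. g(cons(b, c), g(a, g(cons(g(s(s(b)), b), a), g(g(g(b, c), g(s(cons(a, a)), b)), a))))  →  g(a, g(cons(g(s(s(b)), b), a), g(g(g(b, c), g(s(cons(a, a)), b)), a)))   [R1 at ε]
2. g(a, g(cons(g(s(s(b)), b), a), g(g(g(b, c), g(s(cons(a, a)), b)), a)))  →  g(cons(g(s(s(b)), b), a), g(g(g(b, c), g(s(cons(a, a)), b)), a))   [R1 at ε]
3. g(cons(g(s(s(b)), b), a), g(g(g(b, c), g(s(cons(a, a)), b)), a))  →  g(g(g(b, c), g(s(cons(a, a)), b)), a)   [R1 at ε]
4. g(g(g(b, c), g(s(cons(a, a)), b)), a)  →  a   [R1 at ε]

Reduce t₂ = g(g(g(s(s(b)), g(c, g(a, b))), s(a)), a):
1. g(g(g(s(s(b)), g(c, g(a, b))), s(a)), a)  →  a   [R1 at ε]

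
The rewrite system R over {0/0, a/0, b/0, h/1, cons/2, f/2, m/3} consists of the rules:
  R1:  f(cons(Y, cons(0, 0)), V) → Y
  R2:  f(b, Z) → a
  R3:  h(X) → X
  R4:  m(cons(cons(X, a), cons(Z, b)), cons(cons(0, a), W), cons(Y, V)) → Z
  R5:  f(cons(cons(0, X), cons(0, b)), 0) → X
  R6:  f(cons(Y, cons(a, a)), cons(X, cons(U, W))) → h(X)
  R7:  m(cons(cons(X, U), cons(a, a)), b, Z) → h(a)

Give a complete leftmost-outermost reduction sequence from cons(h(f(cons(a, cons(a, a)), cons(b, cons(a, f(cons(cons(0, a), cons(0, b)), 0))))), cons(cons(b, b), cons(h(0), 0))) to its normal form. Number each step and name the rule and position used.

1. cons(h(f(cons(a, cons(a, a)), cons(b, cons(a, f(cons(cons(0, a), cons(0, b)), 0))))), cons(cons(b, b), cons(h(0), 0)))  →  cons(f(cons(a, cons(a, a)), cons(b, cons(a, f(cons(cons(0, a), cons(0, b)), 0)))), cons(cons(b, b), cons(h(0), 0)))   [R3 at 1]
2. cons(f(cons(a, cons(a, a)), cons(b, cons(a, f(cons(cons(0, a), cons(0, b)), 0)))), cons(cons(b, b), cons(h(0), 0)))  →  cons(h(b), cons(cons(b, b), cons(h(0), 0)))   [R6 at 1]
3. cons(h(b), cons(cons(b, b), cons(h(0), 0)))  →  cons(b, cons(cons(b, b), cons(h(0), 0)))   [R3 at 1]
4. cons(b, cons(cons(b, b), cons(h(0), 0)))  →  cons(b, cons(cons(b, b), cons(0, 0)))   [R3 at 2.2.1]

cons(b, cons(cons(b, b), cons(0, 0)))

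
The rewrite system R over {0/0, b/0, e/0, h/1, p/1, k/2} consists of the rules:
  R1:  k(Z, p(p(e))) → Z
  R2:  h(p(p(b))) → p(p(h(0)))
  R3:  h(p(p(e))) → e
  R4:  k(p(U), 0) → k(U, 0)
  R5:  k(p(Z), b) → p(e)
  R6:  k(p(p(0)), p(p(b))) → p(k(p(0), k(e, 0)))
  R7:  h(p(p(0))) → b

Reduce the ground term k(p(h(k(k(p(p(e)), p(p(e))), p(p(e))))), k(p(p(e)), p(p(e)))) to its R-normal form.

p(e)

1. k(p(h(k(k(p(p(e)), p(p(e))), p(p(e))))), k(p(p(e)), p(p(e))))  →  k(p(h(k(p(p(e)), p(p(e))))), k(p(p(e)), p(p(e))))   [R1 at 1.1.1]
2. k(p(h(k(p(p(e)), p(p(e))))), k(p(p(e)), p(p(e))))  →  k(p(h(p(p(e)))), k(p(p(e)), p(p(e))))   [R1 at 1.1.1]
3. k(p(h(p(p(e)))), k(p(p(e)), p(p(e))))  →  k(p(e), k(p(p(e)), p(p(e))))   [R3 at 1.1]
4. k(p(e), k(p(p(e)), p(p(e))))  →  k(p(e), p(p(e)))   [R1 at 2]
5. k(p(e), p(p(e)))  →  p(e)   [R1 at ε]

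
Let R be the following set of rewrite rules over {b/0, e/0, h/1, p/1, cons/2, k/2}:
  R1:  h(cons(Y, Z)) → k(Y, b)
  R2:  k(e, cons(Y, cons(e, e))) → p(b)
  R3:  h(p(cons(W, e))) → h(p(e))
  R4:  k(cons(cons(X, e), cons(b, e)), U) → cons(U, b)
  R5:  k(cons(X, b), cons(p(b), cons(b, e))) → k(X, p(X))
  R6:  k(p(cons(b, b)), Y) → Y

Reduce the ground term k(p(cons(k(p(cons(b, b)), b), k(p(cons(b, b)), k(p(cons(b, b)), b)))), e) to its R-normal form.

e

1. k(p(cons(k(p(cons(b, b)), b), k(p(cons(b, b)), k(p(cons(b, b)), b)))), e)  →  k(p(cons(b, k(p(cons(b, b)), k(p(cons(b, b)), b)))), e)   [R6 at 1.1.1]
2. k(p(cons(b, k(p(cons(b, b)), k(p(cons(b, b)), b)))), e)  →  k(p(cons(b, k(p(cons(b, b)), b))), e)   [R6 at 1.1.2]
3. k(p(cons(b, k(p(cons(b, b)), b))), e)  →  k(p(cons(b, b)), e)   [R6 at 1.1.2]
4. k(p(cons(b, b)), e)  →  e   [R6 at ε]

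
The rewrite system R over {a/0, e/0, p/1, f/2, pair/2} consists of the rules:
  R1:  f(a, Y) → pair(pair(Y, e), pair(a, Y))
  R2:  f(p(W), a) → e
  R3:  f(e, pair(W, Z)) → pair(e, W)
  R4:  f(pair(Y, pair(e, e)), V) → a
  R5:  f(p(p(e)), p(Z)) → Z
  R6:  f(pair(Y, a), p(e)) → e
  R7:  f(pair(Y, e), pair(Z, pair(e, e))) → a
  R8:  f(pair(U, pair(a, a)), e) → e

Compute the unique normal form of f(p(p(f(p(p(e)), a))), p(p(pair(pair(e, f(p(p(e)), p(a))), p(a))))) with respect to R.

p(pair(pair(e, a), p(a)))

1. f(p(p(f(p(p(e)), a))), p(p(pair(pair(e, f(p(p(e)), p(a))), p(a)))))  →  f(p(p(e)), p(p(pair(pair(e, f(p(p(e)), p(a))), p(a)))))   [R2 at 1.1.1]
2. f(p(p(e)), p(p(pair(pair(e, f(p(p(e)), p(a))), p(a)))))  →  p(pair(pair(e, f(p(p(e)), p(a))), p(a)))   [R5 at ε]
3. p(pair(pair(e, f(p(p(e)), p(a))), p(a)))  →  p(pair(pair(e, a), p(a)))   [R5 at 1.1.2]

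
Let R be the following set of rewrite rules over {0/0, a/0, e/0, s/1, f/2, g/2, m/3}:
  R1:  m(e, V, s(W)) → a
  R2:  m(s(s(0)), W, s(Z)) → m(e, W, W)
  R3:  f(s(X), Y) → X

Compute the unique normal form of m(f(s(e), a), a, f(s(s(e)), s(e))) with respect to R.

1. m(f(s(e), a), a, f(s(s(e)), s(e)))  →  m(e, a, f(s(s(e)), s(e)))   [R3 at 1]
2. m(e, a, f(s(s(e)), s(e)))  →  m(e, a, s(e))   [R3 at 3]
3. m(e, a, s(e))  →  a   [R1 at ε]

a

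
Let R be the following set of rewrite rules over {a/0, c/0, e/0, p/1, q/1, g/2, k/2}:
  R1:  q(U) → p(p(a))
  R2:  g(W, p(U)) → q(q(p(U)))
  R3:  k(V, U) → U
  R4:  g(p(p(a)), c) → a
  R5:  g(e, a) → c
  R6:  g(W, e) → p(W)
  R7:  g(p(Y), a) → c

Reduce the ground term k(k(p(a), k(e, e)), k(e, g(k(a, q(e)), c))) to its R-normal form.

a

1. k(k(p(a), k(e, e)), k(e, g(k(a, q(e)), c)))  →  k(e, g(k(a, q(e)), c))   [R3 at ε]
2. k(e, g(k(a, q(e)), c))  →  g(k(a, q(e)), c)   [R3 at ε]
3. g(k(a, q(e)), c)  →  g(q(e), c)   [R3 at 1]
4. g(q(e), c)  →  g(p(p(a)), c)   [R1 at 1]
5. g(p(p(a)), c)  →  a   [R4 at ε]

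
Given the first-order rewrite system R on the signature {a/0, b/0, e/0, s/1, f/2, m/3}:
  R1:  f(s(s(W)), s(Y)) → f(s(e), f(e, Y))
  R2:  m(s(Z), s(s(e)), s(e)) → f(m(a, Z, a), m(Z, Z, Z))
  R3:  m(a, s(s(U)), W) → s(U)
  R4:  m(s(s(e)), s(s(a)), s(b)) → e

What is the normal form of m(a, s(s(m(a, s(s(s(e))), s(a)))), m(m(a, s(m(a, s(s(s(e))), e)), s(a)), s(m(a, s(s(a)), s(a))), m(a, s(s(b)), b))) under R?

s(s(s(e)))

1. m(a, s(s(m(a, s(s(s(e))), s(a)))), m(m(a, s(m(a, s(s(s(e))), e)), s(a)), s(m(a, s(s(a)), s(a))), m(a, s(s(b)), b)))  →  s(m(a, s(s(s(e))), s(a)))   [R3 at ε]
2. s(m(a, s(s(s(e))), s(a)))  →  s(s(s(e)))   [R3 at 1]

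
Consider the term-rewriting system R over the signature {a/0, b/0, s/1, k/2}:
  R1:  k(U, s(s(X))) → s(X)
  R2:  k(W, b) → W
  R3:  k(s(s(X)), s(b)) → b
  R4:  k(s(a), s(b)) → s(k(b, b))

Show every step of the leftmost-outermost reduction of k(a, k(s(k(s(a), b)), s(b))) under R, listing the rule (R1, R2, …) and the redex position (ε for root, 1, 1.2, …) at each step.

a

1. k(a, k(s(k(s(a), b)), s(b)))  →  k(a, k(s(s(a)), s(b)))   [R2 at 2.1.1]
2. k(a, k(s(s(a)), s(b)))  →  k(a, b)   [R3 at 2]
3. k(a, b)  →  a   [R2 at ε]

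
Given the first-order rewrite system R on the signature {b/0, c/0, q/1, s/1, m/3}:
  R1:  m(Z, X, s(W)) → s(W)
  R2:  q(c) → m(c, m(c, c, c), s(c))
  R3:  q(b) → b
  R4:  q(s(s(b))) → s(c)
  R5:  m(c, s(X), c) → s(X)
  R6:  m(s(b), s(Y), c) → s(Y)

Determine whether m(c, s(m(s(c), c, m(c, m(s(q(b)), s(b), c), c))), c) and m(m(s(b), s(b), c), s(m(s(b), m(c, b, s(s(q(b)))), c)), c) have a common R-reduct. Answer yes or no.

Reduce t₁ = m(c, s(m(s(c), c, m(c, m(s(q(b)), s(b), c), c))), c):
1. m(c, s(m(s(c), c, m(c, m(s(q(b)), s(b), c), c))), c)  →  s(m(s(c), c, m(c, m(s(q(b)), s(b), c), c)))   [R5 at ε]
2. s(m(s(c), c, m(c, m(s(q(b)), s(b), c), c)))  →  s(m(s(c), c, m(c, m(s(b), s(b), c), c)))   [R3 at 1.3.2.1.1]
3. s(m(s(c), c, m(c, m(s(b), s(b), c), c)))  →  s(m(s(c), c, m(c, s(b), c)))   [R6 at 1.3.2]
4. s(m(s(c), c, m(c, s(b), c)))  →  s(m(s(c), c, s(b)))   [R5 at 1.3]
5. s(m(s(c), c, s(b)))  →  s(s(b))   [R1 at 1]

Reduce t₂ = m(m(s(b), s(b), c), s(m(s(b), m(c, b, s(s(q(b)))), c)), c):
1. m(m(s(b), s(b), c), s(m(s(b), m(c, b, s(s(q(b)))), c)), c)  →  m(s(b), s(m(s(b), m(c, b, s(s(q(b)))), c)), c)   [R6 at 1]
2. m(s(b), s(m(s(b), m(c, b, s(s(q(b)))), c)), c)  →  s(m(s(b), m(c, b, s(s(q(b)))), c))   [R6 at ε]
3. s(m(s(b), m(c, b, s(s(q(b)))), c))  →  s(m(s(b), s(s(q(b))), c))   [R1 at 1.2]
4. s(m(s(b), s(s(q(b))), c))  →  s(s(s(q(b))))   [R6 at 1]
5. s(s(s(q(b))))  →  s(s(s(b)))   [R3 at 1.1.1]

no — NF(t₁) = s(s(b)), NF(t₂) = s(s(s(b)))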